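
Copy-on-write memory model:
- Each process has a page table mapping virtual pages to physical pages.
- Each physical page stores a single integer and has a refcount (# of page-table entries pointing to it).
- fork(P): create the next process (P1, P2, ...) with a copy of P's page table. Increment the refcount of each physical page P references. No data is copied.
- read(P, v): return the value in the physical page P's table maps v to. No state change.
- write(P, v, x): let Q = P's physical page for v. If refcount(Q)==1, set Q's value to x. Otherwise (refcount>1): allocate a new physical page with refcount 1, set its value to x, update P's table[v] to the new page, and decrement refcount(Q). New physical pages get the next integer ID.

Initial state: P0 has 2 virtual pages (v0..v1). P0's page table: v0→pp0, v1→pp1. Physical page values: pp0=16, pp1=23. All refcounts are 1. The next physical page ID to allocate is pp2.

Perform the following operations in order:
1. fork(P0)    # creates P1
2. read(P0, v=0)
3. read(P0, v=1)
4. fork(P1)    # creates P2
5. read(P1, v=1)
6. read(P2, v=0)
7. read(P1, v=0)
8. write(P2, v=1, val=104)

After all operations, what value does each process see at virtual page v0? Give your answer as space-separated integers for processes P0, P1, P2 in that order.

Answer: 16 16 16

Derivation:
Op 1: fork(P0) -> P1. 2 ppages; refcounts: pp0:2 pp1:2
Op 2: read(P0, v0) -> 16. No state change.
Op 3: read(P0, v1) -> 23. No state change.
Op 4: fork(P1) -> P2. 2 ppages; refcounts: pp0:3 pp1:3
Op 5: read(P1, v1) -> 23. No state change.
Op 6: read(P2, v0) -> 16. No state change.
Op 7: read(P1, v0) -> 16. No state change.
Op 8: write(P2, v1, 104). refcount(pp1)=3>1 -> COPY to pp2. 3 ppages; refcounts: pp0:3 pp1:2 pp2:1
P0: v0 -> pp0 = 16
P1: v0 -> pp0 = 16
P2: v0 -> pp0 = 16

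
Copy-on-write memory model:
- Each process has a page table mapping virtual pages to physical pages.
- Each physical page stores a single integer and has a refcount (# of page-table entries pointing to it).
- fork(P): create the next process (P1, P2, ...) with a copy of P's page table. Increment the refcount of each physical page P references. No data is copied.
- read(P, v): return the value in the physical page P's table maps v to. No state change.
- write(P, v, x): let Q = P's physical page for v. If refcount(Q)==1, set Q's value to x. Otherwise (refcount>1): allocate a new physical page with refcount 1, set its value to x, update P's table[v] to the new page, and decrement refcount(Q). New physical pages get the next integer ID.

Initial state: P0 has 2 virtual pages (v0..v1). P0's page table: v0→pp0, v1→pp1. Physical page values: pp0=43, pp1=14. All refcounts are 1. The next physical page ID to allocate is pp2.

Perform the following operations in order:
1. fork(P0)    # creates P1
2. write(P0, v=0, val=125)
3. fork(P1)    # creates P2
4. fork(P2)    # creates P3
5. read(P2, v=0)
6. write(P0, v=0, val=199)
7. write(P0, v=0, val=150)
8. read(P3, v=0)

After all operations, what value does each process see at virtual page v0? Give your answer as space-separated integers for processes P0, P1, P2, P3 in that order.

Op 1: fork(P0) -> P1. 2 ppages; refcounts: pp0:2 pp1:2
Op 2: write(P0, v0, 125). refcount(pp0)=2>1 -> COPY to pp2. 3 ppages; refcounts: pp0:1 pp1:2 pp2:1
Op 3: fork(P1) -> P2. 3 ppages; refcounts: pp0:2 pp1:3 pp2:1
Op 4: fork(P2) -> P3. 3 ppages; refcounts: pp0:3 pp1:4 pp2:1
Op 5: read(P2, v0) -> 43. No state change.
Op 6: write(P0, v0, 199). refcount(pp2)=1 -> write in place. 3 ppages; refcounts: pp0:3 pp1:4 pp2:1
Op 7: write(P0, v0, 150). refcount(pp2)=1 -> write in place. 3 ppages; refcounts: pp0:3 pp1:4 pp2:1
Op 8: read(P3, v0) -> 43. No state change.
P0: v0 -> pp2 = 150
P1: v0 -> pp0 = 43
P2: v0 -> pp0 = 43
P3: v0 -> pp0 = 43

Answer: 150 43 43 43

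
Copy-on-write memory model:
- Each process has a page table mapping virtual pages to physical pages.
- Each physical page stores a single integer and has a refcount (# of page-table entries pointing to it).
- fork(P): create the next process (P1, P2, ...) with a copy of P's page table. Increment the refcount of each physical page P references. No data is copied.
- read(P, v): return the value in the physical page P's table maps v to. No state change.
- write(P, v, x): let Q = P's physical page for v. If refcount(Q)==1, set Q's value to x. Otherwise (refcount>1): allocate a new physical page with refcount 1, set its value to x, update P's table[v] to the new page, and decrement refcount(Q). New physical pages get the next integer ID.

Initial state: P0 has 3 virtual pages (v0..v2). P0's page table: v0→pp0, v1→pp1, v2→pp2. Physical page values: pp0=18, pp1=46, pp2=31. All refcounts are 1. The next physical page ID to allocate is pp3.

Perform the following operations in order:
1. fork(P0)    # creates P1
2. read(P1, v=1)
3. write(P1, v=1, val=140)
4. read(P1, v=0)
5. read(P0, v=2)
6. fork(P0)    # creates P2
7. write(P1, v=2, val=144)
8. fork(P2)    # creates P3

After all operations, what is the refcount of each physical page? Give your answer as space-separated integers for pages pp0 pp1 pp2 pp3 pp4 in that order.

Answer: 4 3 3 1 1

Derivation:
Op 1: fork(P0) -> P1. 3 ppages; refcounts: pp0:2 pp1:2 pp2:2
Op 2: read(P1, v1) -> 46. No state change.
Op 3: write(P1, v1, 140). refcount(pp1)=2>1 -> COPY to pp3. 4 ppages; refcounts: pp0:2 pp1:1 pp2:2 pp3:1
Op 4: read(P1, v0) -> 18. No state change.
Op 5: read(P0, v2) -> 31. No state change.
Op 6: fork(P0) -> P2. 4 ppages; refcounts: pp0:3 pp1:2 pp2:3 pp3:1
Op 7: write(P1, v2, 144). refcount(pp2)=3>1 -> COPY to pp4. 5 ppages; refcounts: pp0:3 pp1:2 pp2:2 pp3:1 pp4:1
Op 8: fork(P2) -> P3. 5 ppages; refcounts: pp0:4 pp1:3 pp2:3 pp3:1 pp4:1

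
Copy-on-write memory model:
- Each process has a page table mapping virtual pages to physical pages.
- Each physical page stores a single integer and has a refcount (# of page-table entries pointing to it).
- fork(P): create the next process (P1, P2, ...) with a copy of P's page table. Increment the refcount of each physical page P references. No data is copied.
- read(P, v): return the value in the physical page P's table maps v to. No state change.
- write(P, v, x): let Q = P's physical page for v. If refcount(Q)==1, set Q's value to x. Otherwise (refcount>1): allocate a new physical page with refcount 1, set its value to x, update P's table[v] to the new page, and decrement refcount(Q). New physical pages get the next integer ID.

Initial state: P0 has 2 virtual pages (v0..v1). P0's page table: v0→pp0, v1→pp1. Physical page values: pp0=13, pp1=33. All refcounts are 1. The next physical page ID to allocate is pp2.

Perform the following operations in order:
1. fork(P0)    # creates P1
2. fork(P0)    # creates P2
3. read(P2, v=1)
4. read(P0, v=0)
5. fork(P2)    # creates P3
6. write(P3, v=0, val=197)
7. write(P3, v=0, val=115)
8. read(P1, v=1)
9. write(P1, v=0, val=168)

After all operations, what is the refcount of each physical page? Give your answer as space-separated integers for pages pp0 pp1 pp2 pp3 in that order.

Op 1: fork(P0) -> P1. 2 ppages; refcounts: pp0:2 pp1:2
Op 2: fork(P0) -> P2. 2 ppages; refcounts: pp0:3 pp1:3
Op 3: read(P2, v1) -> 33. No state change.
Op 4: read(P0, v0) -> 13. No state change.
Op 5: fork(P2) -> P3. 2 ppages; refcounts: pp0:4 pp1:4
Op 6: write(P3, v0, 197). refcount(pp0)=4>1 -> COPY to pp2. 3 ppages; refcounts: pp0:3 pp1:4 pp2:1
Op 7: write(P3, v0, 115). refcount(pp2)=1 -> write in place. 3 ppages; refcounts: pp0:3 pp1:4 pp2:1
Op 8: read(P1, v1) -> 33. No state change.
Op 9: write(P1, v0, 168). refcount(pp0)=3>1 -> COPY to pp3. 4 ppages; refcounts: pp0:2 pp1:4 pp2:1 pp3:1

Answer: 2 4 1 1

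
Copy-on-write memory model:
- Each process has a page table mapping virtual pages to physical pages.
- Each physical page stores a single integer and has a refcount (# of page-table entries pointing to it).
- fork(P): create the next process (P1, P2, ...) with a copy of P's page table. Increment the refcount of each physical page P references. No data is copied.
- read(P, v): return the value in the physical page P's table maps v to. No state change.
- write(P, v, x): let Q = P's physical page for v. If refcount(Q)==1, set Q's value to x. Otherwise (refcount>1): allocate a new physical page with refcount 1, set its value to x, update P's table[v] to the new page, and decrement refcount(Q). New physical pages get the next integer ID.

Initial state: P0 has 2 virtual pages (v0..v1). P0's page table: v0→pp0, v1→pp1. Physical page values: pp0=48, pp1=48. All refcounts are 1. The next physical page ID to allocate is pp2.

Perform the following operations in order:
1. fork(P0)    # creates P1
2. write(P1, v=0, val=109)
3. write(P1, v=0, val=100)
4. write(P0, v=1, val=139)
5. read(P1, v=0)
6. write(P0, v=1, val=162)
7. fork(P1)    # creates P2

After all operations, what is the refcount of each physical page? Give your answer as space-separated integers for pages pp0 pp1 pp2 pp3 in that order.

Answer: 1 2 2 1

Derivation:
Op 1: fork(P0) -> P1. 2 ppages; refcounts: pp0:2 pp1:2
Op 2: write(P1, v0, 109). refcount(pp0)=2>1 -> COPY to pp2. 3 ppages; refcounts: pp0:1 pp1:2 pp2:1
Op 3: write(P1, v0, 100). refcount(pp2)=1 -> write in place. 3 ppages; refcounts: pp0:1 pp1:2 pp2:1
Op 4: write(P0, v1, 139). refcount(pp1)=2>1 -> COPY to pp3. 4 ppages; refcounts: pp0:1 pp1:1 pp2:1 pp3:1
Op 5: read(P1, v0) -> 100. No state change.
Op 6: write(P0, v1, 162). refcount(pp3)=1 -> write in place. 4 ppages; refcounts: pp0:1 pp1:1 pp2:1 pp3:1
Op 7: fork(P1) -> P2. 4 ppages; refcounts: pp0:1 pp1:2 pp2:2 pp3:1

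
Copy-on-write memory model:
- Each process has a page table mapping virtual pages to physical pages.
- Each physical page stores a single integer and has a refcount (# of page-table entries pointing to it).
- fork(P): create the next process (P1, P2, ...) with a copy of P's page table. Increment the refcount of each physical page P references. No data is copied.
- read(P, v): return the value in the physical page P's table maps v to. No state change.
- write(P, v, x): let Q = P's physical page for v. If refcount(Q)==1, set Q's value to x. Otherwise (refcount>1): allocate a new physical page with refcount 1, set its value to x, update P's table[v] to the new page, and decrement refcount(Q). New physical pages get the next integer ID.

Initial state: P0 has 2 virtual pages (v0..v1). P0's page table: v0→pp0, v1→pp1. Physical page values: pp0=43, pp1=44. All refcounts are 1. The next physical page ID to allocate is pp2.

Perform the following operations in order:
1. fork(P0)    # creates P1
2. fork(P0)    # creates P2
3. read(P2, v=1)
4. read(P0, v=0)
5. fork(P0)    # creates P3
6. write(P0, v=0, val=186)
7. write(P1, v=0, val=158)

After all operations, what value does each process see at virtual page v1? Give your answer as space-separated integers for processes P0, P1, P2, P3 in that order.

Answer: 44 44 44 44

Derivation:
Op 1: fork(P0) -> P1. 2 ppages; refcounts: pp0:2 pp1:2
Op 2: fork(P0) -> P2. 2 ppages; refcounts: pp0:3 pp1:3
Op 3: read(P2, v1) -> 44. No state change.
Op 4: read(P0, v0) -> 43. No state change.
Op 5: fork(P0) -> P3. 2 ppages; refcounts: pp0:4 pp1:4
Op 6: write(P0, v0, 186). refcount(pp0)=4>1 -> COPY to pp2. 3 ppages; refcounts: pp0:3 pp1:4 pp2:1
Op 7: write(P1, v0, 158). refcount(pp0)=3>1 -> COPY to pp3. 4 ppages; refcounts: pp0:2 pp1:4 pp2:1 pp3:1
P0: v1 -> pp1 = 44
P1: v1 -> pp1 = 44
P2: v1 -> pp1 = 44
P3: v1 -> pp1 = 44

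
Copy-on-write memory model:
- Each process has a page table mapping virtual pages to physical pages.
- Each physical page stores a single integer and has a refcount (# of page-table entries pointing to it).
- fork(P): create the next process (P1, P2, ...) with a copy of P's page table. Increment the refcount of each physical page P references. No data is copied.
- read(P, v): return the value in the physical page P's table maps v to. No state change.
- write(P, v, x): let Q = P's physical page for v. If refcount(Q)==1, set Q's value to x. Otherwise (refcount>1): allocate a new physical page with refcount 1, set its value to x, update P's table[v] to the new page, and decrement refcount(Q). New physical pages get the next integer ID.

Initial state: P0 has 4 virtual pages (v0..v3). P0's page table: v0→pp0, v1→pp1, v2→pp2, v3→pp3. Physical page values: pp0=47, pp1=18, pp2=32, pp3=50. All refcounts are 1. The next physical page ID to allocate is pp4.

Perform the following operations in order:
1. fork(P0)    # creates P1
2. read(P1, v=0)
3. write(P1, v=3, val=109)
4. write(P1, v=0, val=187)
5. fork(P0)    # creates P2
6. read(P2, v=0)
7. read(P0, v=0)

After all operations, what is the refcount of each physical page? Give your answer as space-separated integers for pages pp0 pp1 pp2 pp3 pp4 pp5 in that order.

Answer: 2 3 3 2 1 1

Derivation:
Op 1: fork(P0) -> P1. 4 ppages; refcounts: pp0:2 pp1:2 pp2:2 pp3:2
Op 2: read(P1, v0) -> 47. No state change.
Op 3: write(P1, v3, 109). refcount(pp3)=2>1 -> COPY to pp4. 5 ppages; refcounts: pp0:2 pp1:2 pp2:2 pp3:1 pp4:1
Op 4: write(P1, v0, 187). refcount(pp0)=2>1 -> COPY to pp5. 6 ppages; refcounts: pp0:1 pp1:2 pp2:2 pp3:1 pp4:1 pp5:1
Op 5: fork(P0) -> P2. 6 ppages; refcounts: pp0:2 pp1:3 pp2:3 pp3:2 pp4:1 pp5:1
Op 6: read(P2, v0) -> 47. No state change.
Op 7: read(P0, v0) -> 47. No state change.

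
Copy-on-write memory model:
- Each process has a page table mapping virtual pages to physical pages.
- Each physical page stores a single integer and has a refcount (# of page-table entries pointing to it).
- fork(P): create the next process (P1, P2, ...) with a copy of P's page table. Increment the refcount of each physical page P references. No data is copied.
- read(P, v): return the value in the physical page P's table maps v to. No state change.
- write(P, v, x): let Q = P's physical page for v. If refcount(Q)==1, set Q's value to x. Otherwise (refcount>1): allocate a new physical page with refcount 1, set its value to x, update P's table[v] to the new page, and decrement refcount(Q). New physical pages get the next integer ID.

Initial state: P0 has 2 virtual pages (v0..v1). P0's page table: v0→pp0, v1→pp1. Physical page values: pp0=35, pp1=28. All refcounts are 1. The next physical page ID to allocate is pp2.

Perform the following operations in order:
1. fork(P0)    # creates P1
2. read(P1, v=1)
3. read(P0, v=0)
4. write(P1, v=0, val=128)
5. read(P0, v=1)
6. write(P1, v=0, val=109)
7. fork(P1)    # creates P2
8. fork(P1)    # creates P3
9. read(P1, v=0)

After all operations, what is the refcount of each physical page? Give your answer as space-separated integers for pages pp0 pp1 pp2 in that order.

Answer: 1 4 3

Derivation:
Op 1: fork(P0) -> P1. 2 ppages; refcounts: pp0:2 pp1:2
Op 2: read(P1, v1) -> 28. No state change.
Op 3: read(P0, v0) -> 35. No state change.
Op 4: write(P1, v0, 128). refcount(pp0)=2>1 -> COPY to pp2. 3 ppages; refcounts: pp0:1 pp1:2 pp2:1
Op 5: read(P0, v1) -> 28. No state change.
Op 6: write(P1, v0, 109). refcount(pp2)=1 -> write in place. 3 ppages; refcounts: pp0:1 pp1:2 pp2:1
Op 7: fork(P1) -> P2. 3 ppages; refcounts: pp0:1 pp1:3 pp2:2
Op 8: fork(P1) -> P3. 3 ppages; refcounts: pp0:1 pp1:4 pp2:3
Op 9: read(P1, v0) -> 109. No state change.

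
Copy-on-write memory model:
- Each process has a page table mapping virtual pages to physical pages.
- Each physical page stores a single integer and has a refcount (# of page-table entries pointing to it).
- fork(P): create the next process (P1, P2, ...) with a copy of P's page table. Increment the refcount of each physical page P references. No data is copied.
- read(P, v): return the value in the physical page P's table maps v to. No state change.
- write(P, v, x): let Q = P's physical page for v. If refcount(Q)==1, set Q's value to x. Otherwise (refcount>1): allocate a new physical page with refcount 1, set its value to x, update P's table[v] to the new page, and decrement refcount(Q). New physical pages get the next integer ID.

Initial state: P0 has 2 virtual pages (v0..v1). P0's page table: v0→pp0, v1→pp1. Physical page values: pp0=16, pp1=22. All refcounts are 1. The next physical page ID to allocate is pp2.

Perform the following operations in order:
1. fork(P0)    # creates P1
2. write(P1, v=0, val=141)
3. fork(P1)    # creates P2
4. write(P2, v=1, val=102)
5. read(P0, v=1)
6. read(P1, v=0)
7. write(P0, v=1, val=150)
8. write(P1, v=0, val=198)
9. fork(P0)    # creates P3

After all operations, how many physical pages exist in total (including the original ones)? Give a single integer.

Op 1: fork(P0) -> P1. 2 ppages; refcounts: pp0:2 pp1:2
Op 2: write(P1, v0, 141). refcount(pp0)=2>1 -> COPY to pp2. 3 ppages; refcounts: pp0:1 pp1:2 pp2:1
Op 3: fork(P1) -> P2. 3 ppages; refcounts: pp0:1 pp1:3 pp2:2
Op 4: write(P2, v1, 102). refcount(pp1)=3>1 -> COPY to pp3. 4 ppages; refcounts: pp0:1 pp1:2 pp2:2 pp3:1
Op 5: read(P0, v1) -> 22. No state change.
Op 6: read(P1, v0) -> 141. No state change.
Op 7: write(P0, v1, 150). refcount(pp1)=2>1 -> COPY to pp4. 5 ppages; refcounts: pp0:1 pp1:1 pp2:2 pp3:1 pp4:1
Op 8: write(P1, v0, 198). refcount(pp2)=2>1 -> COPY to pp5. 6 ppages; refcounts: pp0:1 pp1:1 pp2:1 pp3:1 pp4:1 pp5:1
Op 9: fork(P0) -> P3. 6 ppages; refcounts: pp0:2 pp1:1 pp2:1 pp3:1 pp4:2 pp5:1

Answer: 6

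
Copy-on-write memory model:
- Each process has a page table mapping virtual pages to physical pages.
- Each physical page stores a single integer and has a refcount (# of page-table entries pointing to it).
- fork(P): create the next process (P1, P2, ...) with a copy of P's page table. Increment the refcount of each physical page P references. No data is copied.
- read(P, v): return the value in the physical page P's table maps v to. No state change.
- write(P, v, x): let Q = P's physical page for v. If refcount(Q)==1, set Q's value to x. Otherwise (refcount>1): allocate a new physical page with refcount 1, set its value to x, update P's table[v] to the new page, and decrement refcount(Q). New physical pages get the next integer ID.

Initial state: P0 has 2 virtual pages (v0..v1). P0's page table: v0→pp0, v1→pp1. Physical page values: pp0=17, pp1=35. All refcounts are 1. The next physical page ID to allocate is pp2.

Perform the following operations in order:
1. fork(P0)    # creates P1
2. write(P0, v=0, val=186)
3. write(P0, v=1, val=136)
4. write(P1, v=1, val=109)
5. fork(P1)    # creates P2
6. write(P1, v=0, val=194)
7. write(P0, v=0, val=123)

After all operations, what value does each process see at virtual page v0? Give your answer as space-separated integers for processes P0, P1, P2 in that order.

Answer: 123 194 17

Derivation:
Op 1: fork(P0) -> P1. 2 ppages; refcounts: pp0:2 pp1:2
Op 2: write(P0, v0, 186). refcount(pp0)=2>1 -> COPY to pp2. 3 ppages; refcounts: pp0:1 pp1:2 pp2:1
Op 3: write(P0, v1, 136). refcount(pp1)=2>1 -> COPY to pp3. 4 ppages; refcounts: pp0:1 pp1:1 pp2:1 pp3:1
Op 4: write(P1, v1, 109). refcount(pp1)=1 -> write in place. 4 ppages; refcounts: pp0:1 pp1:1 pp2:1 pp3:1
Op 5: fork(P1) -> P2. 4 ppages; refcounts: pp0:2 pp1:2 pp2:1 pp3:1
Op 6: write(P1, v0, 194). refcount(pp0)=2>1 -> COPY to pp4. 5 ppages; refcounts: pp0:1 pp1:2 pp2:1 pp3:1 pp4:1
Op 7: write(P0, v0, 123). refcount(pp2)=1 -> write in place. 5 ppages; refcounts: pp0:1 pp1:2 pp2:1 pp3:1 pp4:1
P0: v0 -> pp2 = 123
P1: v0 -> pp4 = 194
P2: v0 -> pp0 = 17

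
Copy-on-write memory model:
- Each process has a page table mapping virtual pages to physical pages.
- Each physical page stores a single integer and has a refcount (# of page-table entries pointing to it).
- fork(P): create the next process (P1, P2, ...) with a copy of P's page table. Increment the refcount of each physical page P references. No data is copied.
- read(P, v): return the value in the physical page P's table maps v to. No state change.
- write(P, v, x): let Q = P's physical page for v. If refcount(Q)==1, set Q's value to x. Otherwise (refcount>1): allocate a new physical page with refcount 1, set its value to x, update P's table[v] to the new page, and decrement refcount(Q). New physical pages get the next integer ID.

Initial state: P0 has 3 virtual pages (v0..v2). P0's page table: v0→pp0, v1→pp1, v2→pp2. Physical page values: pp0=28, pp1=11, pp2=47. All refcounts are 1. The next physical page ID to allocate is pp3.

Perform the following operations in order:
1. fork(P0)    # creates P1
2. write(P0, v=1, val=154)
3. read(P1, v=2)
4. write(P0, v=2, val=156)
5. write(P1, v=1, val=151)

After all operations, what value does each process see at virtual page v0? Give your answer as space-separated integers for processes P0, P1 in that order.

Op 1: fork(P0) -> P1. 3 ppages; refcounts: pp0:2 pp1:2 pp2:2
Op 2: write(P0, v1, 154). refcount(pp1)=2>1 -> COPY to pp3. 4 ppages; refcounts: pp0:2 pp1:1 pp2:2 pp3:1
Op 3: read(P1, v2) -> 47. No state change.
Op 4: write(P0, v2, 156). refcount(pp2)=2>1 -> COPY to pp4. 5 ppages; refcounts: pp0:2 pp1:1 pp2:1 pp3:1 pp4:1
Op 5: write(P1, v1, 151). refcount(pp1)=1 -> write in place. 5 ppages; refcounts: pp0:2 pp1:1 pp2:1 pp3:1 pp4:1
P0: v0 -> pp0 = 28
P1: v0 -> pp0 = 28

Answer: 28 28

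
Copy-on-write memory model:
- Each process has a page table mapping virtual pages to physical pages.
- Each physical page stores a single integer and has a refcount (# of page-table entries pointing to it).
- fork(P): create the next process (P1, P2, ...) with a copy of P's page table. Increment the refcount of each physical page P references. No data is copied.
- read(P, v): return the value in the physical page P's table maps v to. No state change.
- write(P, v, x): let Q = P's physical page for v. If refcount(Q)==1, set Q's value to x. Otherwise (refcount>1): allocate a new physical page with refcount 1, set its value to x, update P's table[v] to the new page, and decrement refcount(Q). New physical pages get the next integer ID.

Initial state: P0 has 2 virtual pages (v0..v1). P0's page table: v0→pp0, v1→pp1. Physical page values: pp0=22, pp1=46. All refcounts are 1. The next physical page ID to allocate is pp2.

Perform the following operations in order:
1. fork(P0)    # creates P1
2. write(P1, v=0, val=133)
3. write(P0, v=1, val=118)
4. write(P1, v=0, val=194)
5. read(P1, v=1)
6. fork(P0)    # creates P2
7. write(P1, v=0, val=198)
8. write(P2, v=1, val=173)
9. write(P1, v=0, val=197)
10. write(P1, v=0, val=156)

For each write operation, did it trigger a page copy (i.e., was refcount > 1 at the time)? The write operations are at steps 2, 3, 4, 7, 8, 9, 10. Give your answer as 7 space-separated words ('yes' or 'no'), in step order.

Op 1: fork(P0) -> P1. 2 ppages; refcounts: pp0:2 pp1:2
Op 2: write(P1, v0, 133). refcount(pp0)=2>1 -> COPY to pp2. 3 ppages; refcounts: pp0:1 pp1:2 pp2:1
Op 3: write(P0, v1, 118). refcount(pp1)=2>1 -> COPY to pp3. 4 ppages; refcounts: pp0:1 pp1:1 pp2:1 pp3:1
Op 4: write(P1, v0, 194). refcount(pp2)=1 -> write in place. 4 ppages; refcounts: pp0:1 pp1:1 pp2:1 pp3:1
Op 5: read(P1, v1) -> 46. No state change.
Op 6: fork(P0) -> P2. 4 ppages; refcounts: pp0:2 pp1:1 pp2:1 pp3:2
Op 7: write(P1, v0, 198). refcount(pp2)=1 -> write in place. 4 ppages; refcounts: pp0:2 pp1:1 pp2:1 pp3:2
Op 8: write(P2, v1, 173). refcount(pp3)=2>1 -> COPY to pp4. 5 ppages; refcounts: pp0:2 pp1:1 pp2:1 pp3:1 pp4:1
Op 9: write(P1, v0, 197). refcount(pp2)=1 -> write in place. 5 ppages; refcounts: pp0:2 pp1:1 pp2:1 pp3:1 pp4:1
Op 10: write(P1, v0, 156). refcount(pp2)=1 -> write in place. 5 ppages; refcounts: pp0:2 pp1:1 pp2:1 pp3:1 pp4:1

yes yes no no yes no no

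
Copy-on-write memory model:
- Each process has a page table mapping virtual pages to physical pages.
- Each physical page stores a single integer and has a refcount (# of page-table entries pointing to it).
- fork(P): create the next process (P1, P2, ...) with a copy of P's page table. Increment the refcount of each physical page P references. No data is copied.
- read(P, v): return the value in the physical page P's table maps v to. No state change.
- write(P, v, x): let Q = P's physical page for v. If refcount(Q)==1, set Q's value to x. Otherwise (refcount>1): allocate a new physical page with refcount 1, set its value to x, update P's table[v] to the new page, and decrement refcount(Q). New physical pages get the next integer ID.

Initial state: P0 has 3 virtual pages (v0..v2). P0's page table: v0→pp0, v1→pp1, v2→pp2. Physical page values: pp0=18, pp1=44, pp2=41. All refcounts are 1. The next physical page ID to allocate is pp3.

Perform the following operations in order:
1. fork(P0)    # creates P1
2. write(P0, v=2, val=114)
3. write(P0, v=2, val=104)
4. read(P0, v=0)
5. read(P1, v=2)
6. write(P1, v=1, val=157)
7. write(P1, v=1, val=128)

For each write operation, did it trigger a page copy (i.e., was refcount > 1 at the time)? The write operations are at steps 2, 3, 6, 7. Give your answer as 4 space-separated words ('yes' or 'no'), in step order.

Op 1: fork(P0) -> P1. 3 ppages; refcounts: pp0:2 pp1:2 pp2:2
Op 2: write(P0, v2, 114). refcount(pp2)=2>1 -> COPY to pp3. 4 ppages; refcounts: pp0:2 pp1:2 pp2:1 pp3:1
Op 3: write(P0, v2, 104). refcount(pp3)=1 -> write in place. 4 ppages; refcounts: pp0:2 pp1:2 pp2:1 pp3:1
Op 4: read(P0, v0) -> 18. No state change.
Op 5: read(P1, v2) -> 41. No state change.
Op 6: write(P1, v1, 157). refcount(pp1)=2>1 -> COPY to pp4. 5 ppages; refcounts: pp0:2 pp1:1 pp2:1 pp3:1 pp4:1
Op 7: write(P1, v1, 128). refcount(pp4)=1 -> write in place. 5 ppages; refcounts: pp0:2 pp1:1 pp2:1 pp3:1 pp4:1

yes no yes no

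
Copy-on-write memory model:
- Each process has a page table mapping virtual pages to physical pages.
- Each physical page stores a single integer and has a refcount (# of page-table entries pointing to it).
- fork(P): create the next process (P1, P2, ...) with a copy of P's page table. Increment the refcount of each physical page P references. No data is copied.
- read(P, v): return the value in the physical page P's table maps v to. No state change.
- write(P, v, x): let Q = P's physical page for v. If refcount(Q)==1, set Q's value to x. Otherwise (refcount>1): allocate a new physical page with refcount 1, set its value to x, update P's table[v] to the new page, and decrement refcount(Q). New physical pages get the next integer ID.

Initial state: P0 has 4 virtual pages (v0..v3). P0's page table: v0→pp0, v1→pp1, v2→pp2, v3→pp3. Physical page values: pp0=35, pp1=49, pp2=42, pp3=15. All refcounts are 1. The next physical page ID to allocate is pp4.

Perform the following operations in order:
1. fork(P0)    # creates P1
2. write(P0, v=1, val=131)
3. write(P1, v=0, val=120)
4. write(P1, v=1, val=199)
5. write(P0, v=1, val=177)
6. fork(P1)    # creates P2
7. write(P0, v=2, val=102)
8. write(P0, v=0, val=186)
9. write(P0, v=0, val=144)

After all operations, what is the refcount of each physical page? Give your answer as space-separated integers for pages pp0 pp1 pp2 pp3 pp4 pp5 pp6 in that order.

Answer: 1 2 2 3 1 2 1

Derivation:
Op 1: fork(P0) -> P1. 4 ppages; refcounts: pp0:2 pp1:2 pp2:2 pp3:2
Op 2: write(P0, v1, 131). refcount(pp1)=2>1 -> COPY to pp4. 5 ppages; refcounts: pp0:2 pp1:1 pp2:2 pp3:2 pp4:1
Op 3: write(P1, v0, 120). refcount(pp0)=2>1 -> COPY to pp5. 6 ppages; refcounts: pp0:1 pp1:1 pp2:2 pp3:2 pp4:1 pp5:1
Op 4: write(P1, v1, 199). refcount(pp1)=1 -> write in place. 6 ppages; refcounts: pp0:1 pp1:1 pp2:2 pp3:2 pp4:1 pp5:1
Op 5: write(P0, v1, 177). refcount(pp4)=1 -> write in place. 6 ppages; refcounts: pp0:1 pp1:1 pp2:2 pp3:2 pp4:1 pp5:1
Op 6: fork(P1) -> P2. 6 ppages; refcounts: pp0:1 pp1:2 pp2:3 pp3:3 pp4:1 pp5:2
Op 7: write(P0, v2, 102). refcount(pp2)=3>1 -> COPY to pp6. 7 ppages; refcounts: pp0:1 pp1:2 pp2:2 pp3:3 pp4:1 pp5:2 pp6:1
Op 8: write(P0, v0, 186). refcount(pp0)=1 -> write in place. 7 ppages; refcounts: pp0:1 pp1:2 pp2:2 pp3:3 pp4:1 pp5:2 pp6:1
Op 9: write(P0, v0, 144). refcount(pp0)=1 -> write in place. 7 ppages; refcounts: pp0:1 pp1:2 pp2:2 pp3:3 pp4:1 pp5:2 pp6:1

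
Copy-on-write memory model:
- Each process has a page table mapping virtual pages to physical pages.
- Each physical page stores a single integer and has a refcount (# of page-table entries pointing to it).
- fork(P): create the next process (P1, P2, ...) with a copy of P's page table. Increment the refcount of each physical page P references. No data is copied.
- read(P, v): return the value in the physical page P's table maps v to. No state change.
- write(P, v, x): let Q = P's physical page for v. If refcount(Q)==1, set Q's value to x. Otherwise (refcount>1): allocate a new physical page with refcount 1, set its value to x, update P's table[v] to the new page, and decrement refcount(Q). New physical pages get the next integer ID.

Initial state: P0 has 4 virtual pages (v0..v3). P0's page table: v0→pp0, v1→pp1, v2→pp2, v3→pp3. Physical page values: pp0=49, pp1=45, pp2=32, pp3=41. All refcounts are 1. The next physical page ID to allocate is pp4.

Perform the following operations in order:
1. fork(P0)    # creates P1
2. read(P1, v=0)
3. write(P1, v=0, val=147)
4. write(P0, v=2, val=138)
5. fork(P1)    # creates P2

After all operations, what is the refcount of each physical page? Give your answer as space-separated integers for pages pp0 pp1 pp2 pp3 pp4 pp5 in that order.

Op 1: fork(P0) -> P1. 4 ppages; refcounts: pp0:2 pp1:2 pp2:2 pp3:2
Op 2: read(P1, v0) -> 49. No state change.
Op 3: write(P1, v0, 147). refcount(pp0)=2>1 -> COPY to pp4. 5 ppages; refcounts: pp0:1 pp1:2 pp2:2 pp3:2 pp4:1
Op 4: write(P0, v2, 138). refcount(pp2)=2>1 -> COPY to pp5. 6 ppages; refcounts: pp0:1 pp1:2 pp2:1 pp3:2 pp4:1 pp5:1
Op 5: fork(P1) -> P2. 6 ppages; refcounts: pp0:1 pp1:3 pp2:2 pp3:3 pp4:2 pp5:1

Answer: 1 3 2 3 2 1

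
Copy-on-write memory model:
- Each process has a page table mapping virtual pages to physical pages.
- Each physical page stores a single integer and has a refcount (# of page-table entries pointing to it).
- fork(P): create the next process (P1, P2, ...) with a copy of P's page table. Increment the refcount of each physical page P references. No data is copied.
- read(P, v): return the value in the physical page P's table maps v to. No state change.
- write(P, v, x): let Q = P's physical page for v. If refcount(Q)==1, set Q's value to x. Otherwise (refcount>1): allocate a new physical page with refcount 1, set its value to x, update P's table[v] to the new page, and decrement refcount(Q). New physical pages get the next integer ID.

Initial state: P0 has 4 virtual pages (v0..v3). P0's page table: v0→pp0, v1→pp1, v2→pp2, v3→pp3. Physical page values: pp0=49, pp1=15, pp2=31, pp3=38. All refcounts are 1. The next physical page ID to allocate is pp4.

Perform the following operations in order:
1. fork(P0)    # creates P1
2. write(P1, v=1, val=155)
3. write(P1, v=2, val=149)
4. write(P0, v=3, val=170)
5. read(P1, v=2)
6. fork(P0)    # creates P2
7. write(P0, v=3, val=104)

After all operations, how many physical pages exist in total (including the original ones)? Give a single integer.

Answer: 8

Derivation:
Op 1: fork(P0) -> P1. 4 ppages; refcounts: pp0:2 pp1:2 pp2:2 pp3:2
Op 2: write(P1, v1, 155). refcount(pp1)=2>1 -> COPY to pp4. 5 ppages; refcounts: pp0:2 pp1:1 pp2:2 pp3:2 pp4:1
Op 3: write(P1, v2, 149). refcount(pp2)=2>1 -> COPY to pp5. 6 ppages; refcounts: pp0:2 pp1:1 pp2:1 pp3:2 pp4:1 pp5:1
Op 4: write(P0, v3, 170). refcount(pp3)=2>1 -> COPY to pp6. 7 ppages; refcounts: pp0:2 pp1:1 pp2:1 pp3:1 pp4:1 pp5:1 pp6:1
Op 5: read(P1, v2) -> 149. No state change.
Op 6: fork(P0) -> P2. 7 ppages; refcounts: pp0:3 pp1:2 pp2:2 pp3:1 pp4:1 pp5:1 pp6:2
Op 7: write(P0, v3, 104). refcount(pp6)=2>1 -> COPY to pp7. 8 ppages; refcounts: pp0:3 pp1:2 pp2:2 pp3:1 pp4:1 pp5:1 pp6:1 pp7:1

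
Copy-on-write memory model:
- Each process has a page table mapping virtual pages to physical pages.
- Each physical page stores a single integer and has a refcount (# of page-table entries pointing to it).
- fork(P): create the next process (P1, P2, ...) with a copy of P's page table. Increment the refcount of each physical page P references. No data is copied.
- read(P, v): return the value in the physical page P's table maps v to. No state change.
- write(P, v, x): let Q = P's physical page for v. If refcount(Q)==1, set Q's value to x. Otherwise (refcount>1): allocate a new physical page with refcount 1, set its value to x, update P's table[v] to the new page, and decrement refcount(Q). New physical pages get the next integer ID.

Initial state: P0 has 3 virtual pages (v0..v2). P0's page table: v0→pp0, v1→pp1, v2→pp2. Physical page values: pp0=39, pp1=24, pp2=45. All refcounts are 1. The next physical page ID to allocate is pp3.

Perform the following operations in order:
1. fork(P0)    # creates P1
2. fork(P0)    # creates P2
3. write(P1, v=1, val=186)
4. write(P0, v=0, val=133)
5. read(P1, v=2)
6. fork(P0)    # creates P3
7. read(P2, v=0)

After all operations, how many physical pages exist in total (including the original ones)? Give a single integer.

Op 1: fork(P0) -> P1. 3 ppages; refcounts: pp0:2 pp1:2 pp2:2
Op 2: fork(P0) -> P2. 3 ppages; refcounts: pp0:3 pp1:3 pp2:3
Op 3: write(P1, v1, 186). refcount(pp1)=3>1 -> COPY to pp3. 4 ppages; refcounts: pp0:3 pp1:2 pp2:3 pp3:1
Op 4: write(P0, v0, 133). refcount(pp0)=3>1 -> COPY to pp4. 5 ppages; refcounts: pp0:2 pp1:2 pp2:3 pp3:1 pp4:1
Op 5: read(P1, v2) -> 45. No state change.
Op 6: fork(P0) -> P3. 5 ppages; refcounts: pp0:2 pp1:3 pp2:4 pp3:1 pp4:2
Op 7: read(P2, v0) -> 39. No state change.

Answer: 5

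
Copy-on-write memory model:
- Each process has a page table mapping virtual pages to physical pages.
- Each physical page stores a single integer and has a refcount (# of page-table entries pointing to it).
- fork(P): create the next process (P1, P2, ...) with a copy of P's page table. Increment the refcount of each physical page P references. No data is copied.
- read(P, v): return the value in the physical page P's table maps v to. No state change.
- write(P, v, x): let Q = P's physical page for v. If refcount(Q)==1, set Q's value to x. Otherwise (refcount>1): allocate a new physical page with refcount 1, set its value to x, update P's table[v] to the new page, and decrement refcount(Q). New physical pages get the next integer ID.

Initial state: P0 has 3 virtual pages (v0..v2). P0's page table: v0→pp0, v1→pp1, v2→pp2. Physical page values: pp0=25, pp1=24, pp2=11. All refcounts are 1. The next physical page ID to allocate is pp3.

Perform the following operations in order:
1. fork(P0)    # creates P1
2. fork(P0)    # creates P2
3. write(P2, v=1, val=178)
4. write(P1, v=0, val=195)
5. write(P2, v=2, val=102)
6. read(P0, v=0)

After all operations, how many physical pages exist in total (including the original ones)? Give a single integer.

Op 1: fork(P0) -> P1. 3 ppages; refcounts: pp0:2 pp1:2 pp2:2
Op 2: fork(P0) -> P2. 3 ppages; refcounts: pp0:3 pp1:3 pp2:3
Op 3: write(P2, v1, 178). refcount(pp1)=3>1 -> COPY to pp3. 4 ppages; refcounts: pp0:3 pp1:2 pp2:3 pp3:1
Op 4: write(P1, v0, 195). refcount(pp0)=3>1 -> COPY to pp4. 5 ppages; refcounts: pp0:2 pp1:2 pp2:3 pp3:1 pp4:1
Op 5: write(P2, v2, 102). refcount(pp2)=3>1 -> COPY to pp5. 6 ppages; refcounts: pp0:2 pp1:2 pp2:2 pp3:1 pp4:1 pp5:1
Op 6: read(P0, v0) -> 25. No state change.

Answer: 6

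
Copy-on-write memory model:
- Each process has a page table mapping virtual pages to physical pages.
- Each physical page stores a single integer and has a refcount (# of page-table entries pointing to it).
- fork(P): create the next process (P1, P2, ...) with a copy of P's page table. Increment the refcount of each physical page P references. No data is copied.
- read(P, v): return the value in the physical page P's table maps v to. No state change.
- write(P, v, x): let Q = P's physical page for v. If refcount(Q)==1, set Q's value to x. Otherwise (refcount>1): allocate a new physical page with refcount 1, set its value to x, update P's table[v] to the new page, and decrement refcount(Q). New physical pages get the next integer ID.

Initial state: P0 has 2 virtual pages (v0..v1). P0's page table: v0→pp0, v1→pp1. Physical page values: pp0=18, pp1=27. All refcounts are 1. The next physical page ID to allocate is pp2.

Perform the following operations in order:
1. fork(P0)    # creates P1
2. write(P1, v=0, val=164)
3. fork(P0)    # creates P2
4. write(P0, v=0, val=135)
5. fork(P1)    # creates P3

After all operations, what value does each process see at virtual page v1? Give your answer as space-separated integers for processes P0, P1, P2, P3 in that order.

Answer: 27 27 27 27

Derivation:
Op 1: fork(P0) -> P1. 2 ppages; refcounts: pp0:2 pp1:2
Op 2: write(P1, v0, 164). refcount(pp0)=2>1 -> COPY to pp2. 3 ppages; refcounts: pp0:1 pp1:2 pp2:1
Op 3: fork(P0) -> P2. 3 ppages; refcounts: pp0:2 pp1:3 pp2:1
Op 4: write(P0, v0, 135). refcount(pp0)=2>1 -> COPY to pp3. 4 ppages; refcounts: pp0:1 pp1:3 pp2:1 pp3:1
Op 5: fork(P1) -> P3. 4 ppages; refcounts: pp0:1 pp1:4 pp2:2 pp3:1
P0: v1 -> pp1 = 27
P1: v1 -> pp1 = 27
P2: v1 -> pp1 = 27
P3: v1 -> pp1 = 27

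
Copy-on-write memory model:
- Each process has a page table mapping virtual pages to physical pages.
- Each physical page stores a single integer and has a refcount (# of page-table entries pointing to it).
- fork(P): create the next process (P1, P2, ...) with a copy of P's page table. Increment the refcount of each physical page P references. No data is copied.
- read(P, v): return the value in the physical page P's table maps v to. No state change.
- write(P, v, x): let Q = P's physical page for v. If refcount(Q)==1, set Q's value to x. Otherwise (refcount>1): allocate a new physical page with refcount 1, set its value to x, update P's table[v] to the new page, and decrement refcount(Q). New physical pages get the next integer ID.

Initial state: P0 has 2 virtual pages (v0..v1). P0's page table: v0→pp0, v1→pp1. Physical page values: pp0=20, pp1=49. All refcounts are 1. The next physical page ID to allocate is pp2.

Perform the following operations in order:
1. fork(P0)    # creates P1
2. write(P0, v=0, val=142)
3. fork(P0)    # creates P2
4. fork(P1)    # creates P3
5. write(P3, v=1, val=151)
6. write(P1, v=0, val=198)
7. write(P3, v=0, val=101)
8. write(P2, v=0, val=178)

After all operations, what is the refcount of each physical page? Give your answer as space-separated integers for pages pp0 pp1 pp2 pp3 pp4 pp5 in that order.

Op 1: fork(P0) -> P1. 2 ppages; refcounts: pp0:2 pp1:2
Op 2: write(P0, v0, 142). refcount(pp0)=2>1 -> COPY to pp2. 3 ppages; refcounts: pp0:1 pp1:2 pp2:1
Op 3: fork(P0) -> P2. 3 ppages; refcounts: pp0:1 pp1:3 pp2:2
Op 4: fork(P1) -> P3. 3 ppages; refcounts: pp0:2 pp1:4 pp2:2
Op 5: write(P3, v1, 151). refcount(pp1)=4>1 -> COPY to pp3. 4 ppages; refcounts: pp0:2 pp1:3 pp2:2 pp3:1
Op 6: write(P1, v0, 198). refcount(pp0)=2>1 -> COPY to pp4. 5 ppages; refcounts: pp0:1 pp1:3 pp2:2 pp3:1 pp4:1
Op 7: write(P3, v0, 101). refcount(pp0)=1 -> write in place. 5 ppages; refcounts: pp0:1 pp1:3 pp2:2 pp3:1 pp4:1
Op 8: write(P2, v0, 178). refcount(pp2)=2>1 -> COPY to pp5. 6 ppages; refcounts: pp0:1 pp1:3 pp2:1 pp3:1 pp4:1 pp5:1

Answer: 1 3 1 1 1 1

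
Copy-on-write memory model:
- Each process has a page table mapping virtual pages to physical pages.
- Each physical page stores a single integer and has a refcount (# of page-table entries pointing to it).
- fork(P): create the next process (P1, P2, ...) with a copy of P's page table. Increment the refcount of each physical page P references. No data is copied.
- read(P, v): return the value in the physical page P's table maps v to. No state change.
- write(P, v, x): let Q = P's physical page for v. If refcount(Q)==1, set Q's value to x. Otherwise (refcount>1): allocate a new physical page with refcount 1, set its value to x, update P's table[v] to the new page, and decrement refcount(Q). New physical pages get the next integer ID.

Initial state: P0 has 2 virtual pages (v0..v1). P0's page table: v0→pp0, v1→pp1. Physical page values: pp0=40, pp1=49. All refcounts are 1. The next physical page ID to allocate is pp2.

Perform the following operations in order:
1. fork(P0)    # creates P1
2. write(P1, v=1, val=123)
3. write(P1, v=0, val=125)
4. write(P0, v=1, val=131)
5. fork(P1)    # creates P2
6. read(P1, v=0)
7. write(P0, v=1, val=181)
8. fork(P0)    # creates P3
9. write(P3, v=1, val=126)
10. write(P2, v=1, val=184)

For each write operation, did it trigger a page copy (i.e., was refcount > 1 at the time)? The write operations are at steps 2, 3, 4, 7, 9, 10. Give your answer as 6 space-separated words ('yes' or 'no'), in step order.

Op 1: fork(P0) -> P1. 2 ppages; refcounts: pp0:2 pp1:2
Op 2: write(P1, v1, 123). refcount(pp1)=2>1 -> COPY to pp2. 3 ppages; refcounts: pp0:2 pp1:1 pp2:1
Op 3: write(P1, v0, 125). refcount(pp0)=2>1 -> COPY to pp3. 4 ppages; refcounts: pp0:1 pp1:1 pp2:1 pp3:1
Op 4: write(P0, v1, 131). refcount(pp1)=1 -> write in place. 4 ppages; refcounts: pp0:1 pp1:1 pp2:1 pp3:1
Op 5: fork(P1) -> P2. 4 ppages; refcounts: pp0:1 pp1:1 pp2:2 pp3:2
Op 6: read(P1, v0) -> 125. No state change.
Op 7: write(P0, v1, 181). refcount(pp1)=1 -> write in place. 4 ppages; refcounts: pp0:1 pp1:1 pp2:2 pp3:2
Op 8: fork(P0) -> P3. 4 ppages; refcounts: pp0:2 pp1:2 pp2:2 pp3:2
Op 9: write(P3, v1, 126). refcount(pp1)=2>1 -> COPY to pp4. 5 ppages; refcounts: pp0:2 pp1:1 pp2:2 pp3:2 pp4:1
Op 10: write(P2, v1, 184). refcount(pp2)=2>1 -> COPY to pp5. 6 ppages; refcounts: pp0:2 pp1:1 pp2:1 pp3:2 pp4:1 pp5:1

yes yes no no yes yes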